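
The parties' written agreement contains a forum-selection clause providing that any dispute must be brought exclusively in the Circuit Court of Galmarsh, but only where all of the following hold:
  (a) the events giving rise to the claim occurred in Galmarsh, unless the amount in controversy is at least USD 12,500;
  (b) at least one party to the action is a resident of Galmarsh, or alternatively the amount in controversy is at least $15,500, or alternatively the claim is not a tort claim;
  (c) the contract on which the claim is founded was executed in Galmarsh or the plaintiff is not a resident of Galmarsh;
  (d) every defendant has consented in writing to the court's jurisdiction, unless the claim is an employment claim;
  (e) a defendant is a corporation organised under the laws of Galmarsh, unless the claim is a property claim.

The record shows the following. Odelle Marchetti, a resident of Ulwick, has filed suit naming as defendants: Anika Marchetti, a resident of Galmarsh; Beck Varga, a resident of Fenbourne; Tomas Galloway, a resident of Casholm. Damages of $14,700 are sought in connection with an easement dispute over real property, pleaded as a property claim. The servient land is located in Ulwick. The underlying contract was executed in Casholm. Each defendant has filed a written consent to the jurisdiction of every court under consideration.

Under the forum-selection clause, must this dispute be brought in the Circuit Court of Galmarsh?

The Circuit Court of Galmarsh:
  (a) The operative events occurred in Ulwick, not Galmarsh. However, the amount in controversy is USD 14,700, which meets the USD 12,500 floor, so the 'unless' proviso supplies this condition. Met.
  (b) Anika Marchetti resides in Galmarsh, so one alternative holds. Condition met.
  (c) The plaintiff resides in Ulwick, which is not Galmarsh — that alternative is enough. Satisfied.
  (d) Every defendant has filed written consent. Condition met.
  (e) No defendant is a corporation. However, the claim is a property claim, so the 'unless' proviso supplies this condition. Condition met.
  → Forum clause is triggered.

Yes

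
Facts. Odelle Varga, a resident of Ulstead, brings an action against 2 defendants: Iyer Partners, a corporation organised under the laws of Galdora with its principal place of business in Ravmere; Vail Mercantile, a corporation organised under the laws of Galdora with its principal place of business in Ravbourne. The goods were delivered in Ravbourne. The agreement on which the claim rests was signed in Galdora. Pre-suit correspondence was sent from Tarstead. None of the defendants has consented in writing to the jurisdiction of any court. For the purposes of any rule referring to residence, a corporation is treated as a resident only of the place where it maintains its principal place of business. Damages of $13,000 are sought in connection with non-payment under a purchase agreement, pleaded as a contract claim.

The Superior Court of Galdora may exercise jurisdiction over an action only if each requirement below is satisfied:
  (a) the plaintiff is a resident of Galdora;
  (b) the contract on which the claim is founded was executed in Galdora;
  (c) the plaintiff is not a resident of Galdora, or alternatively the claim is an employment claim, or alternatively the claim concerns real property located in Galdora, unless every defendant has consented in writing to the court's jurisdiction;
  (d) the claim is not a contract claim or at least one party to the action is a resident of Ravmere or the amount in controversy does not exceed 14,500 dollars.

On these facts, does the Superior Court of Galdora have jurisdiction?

No

The Superior Court of Galdora:
  (a) The plaintiff resides in Ulstead, not Galdora. Not satisfied.
  (b) The contract was executed in Galdora. Condition met.
  (c) The plaintiff resides in Ulstead, which is not Galdora — that alternative is enough. Satisfied.
  (d) Iyer Partners resides in Ravmere, so one alternative holds. Condition met.
  → At least one condition fails; no jurisdiction.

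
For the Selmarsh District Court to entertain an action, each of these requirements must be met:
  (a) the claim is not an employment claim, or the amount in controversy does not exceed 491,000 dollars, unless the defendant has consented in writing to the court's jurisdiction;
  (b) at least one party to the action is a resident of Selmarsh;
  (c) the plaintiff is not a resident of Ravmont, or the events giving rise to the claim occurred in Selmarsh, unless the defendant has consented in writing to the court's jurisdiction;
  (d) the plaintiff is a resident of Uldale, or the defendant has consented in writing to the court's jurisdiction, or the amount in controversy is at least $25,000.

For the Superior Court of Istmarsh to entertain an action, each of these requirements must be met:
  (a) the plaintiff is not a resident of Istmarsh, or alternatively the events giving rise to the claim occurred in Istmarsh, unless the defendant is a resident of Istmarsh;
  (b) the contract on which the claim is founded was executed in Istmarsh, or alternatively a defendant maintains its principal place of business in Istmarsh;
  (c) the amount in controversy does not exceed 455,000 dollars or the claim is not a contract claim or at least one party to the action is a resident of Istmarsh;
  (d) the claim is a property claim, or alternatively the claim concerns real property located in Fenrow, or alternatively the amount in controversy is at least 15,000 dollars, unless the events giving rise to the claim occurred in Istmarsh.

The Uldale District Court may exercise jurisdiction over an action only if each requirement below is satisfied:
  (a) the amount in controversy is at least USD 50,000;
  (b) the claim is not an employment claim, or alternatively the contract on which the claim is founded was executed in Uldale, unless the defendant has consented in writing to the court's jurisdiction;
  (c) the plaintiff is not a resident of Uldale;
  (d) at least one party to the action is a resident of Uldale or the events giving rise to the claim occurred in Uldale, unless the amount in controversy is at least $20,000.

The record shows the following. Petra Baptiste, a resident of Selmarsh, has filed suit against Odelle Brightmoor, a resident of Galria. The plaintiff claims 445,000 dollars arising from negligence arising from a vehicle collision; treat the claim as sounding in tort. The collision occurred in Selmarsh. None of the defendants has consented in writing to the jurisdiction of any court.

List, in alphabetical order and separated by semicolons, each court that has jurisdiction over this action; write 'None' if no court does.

the Selmarsh District Court; the Uldale District Court

The Selmarsh District Court:
  (a) The claim is a tort claim, not an employment claim, which satisfies one of the alternatives. Condition met.
  (b) Petra Baptiste resides in Selmarsh. Met.
  (c) The plaintiff resides in Selmarsh, which is not Ravmont — that alternative is enough. Met.
  (d) The amount in controversy is 445,000 dollars, which meets the $25,000 floor, so one alternative holds. Met.
  → All conditions met; jurisdiction exists.
The Superior Court of Istmarsh:
  (a) The plaintiff resides in Selmarsh, which is not Istmarsh, which satisfies one of the alternatives. Condition met.
  (b) No contract (and hence no place of execution) is alleged; no defendant is a corporation — every alternative fails. Fails.
  (c) The amount in controversy is USD 445,000, within the USD 455,000 ceiling — that alternative is enough. Satisfied.
  (d) The amount in controversy is 445,000 dollars, which meets the USD 15,000 floor, so this disjunct is met. Condition met.
  → No jurisdiction.
The Uldale District Court:
  (a) The amount in controversy is USD 445,000, which meets the 50,000 dollars floor. Met.
  (b) The claim is a tort claim, not an employment claim, so one alternative holds. Satisfied.
  (c) The plaintiff resides in Selmarsh, which is not Uldale. Met.
  (d) No party resides in Uldale; the operative events occurred in Selmarsh, not Uldale — no alternative holds. The proviso rescues it, though: the amount in controversy is USD 445,000, which meets the $20,000 floor. Condition met.
  → Jurisdiction lies.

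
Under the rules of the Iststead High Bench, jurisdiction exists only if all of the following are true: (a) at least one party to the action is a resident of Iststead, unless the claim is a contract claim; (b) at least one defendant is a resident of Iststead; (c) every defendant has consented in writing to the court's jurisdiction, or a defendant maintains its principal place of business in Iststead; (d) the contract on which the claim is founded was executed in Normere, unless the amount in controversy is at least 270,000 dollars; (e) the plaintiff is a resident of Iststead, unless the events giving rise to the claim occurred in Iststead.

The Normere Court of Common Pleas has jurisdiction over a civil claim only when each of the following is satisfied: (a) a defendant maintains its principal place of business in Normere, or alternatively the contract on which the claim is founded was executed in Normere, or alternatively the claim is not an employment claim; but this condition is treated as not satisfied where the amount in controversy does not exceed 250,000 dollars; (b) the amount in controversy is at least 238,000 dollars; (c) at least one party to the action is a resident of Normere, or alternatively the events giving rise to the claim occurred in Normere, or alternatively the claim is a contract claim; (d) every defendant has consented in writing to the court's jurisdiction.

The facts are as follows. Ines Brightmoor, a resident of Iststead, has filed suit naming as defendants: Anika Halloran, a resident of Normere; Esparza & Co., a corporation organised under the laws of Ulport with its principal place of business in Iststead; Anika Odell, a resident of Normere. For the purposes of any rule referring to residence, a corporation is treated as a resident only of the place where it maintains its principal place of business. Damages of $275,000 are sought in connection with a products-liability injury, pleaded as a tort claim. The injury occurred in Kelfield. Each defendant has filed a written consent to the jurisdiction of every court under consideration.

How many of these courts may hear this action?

2

The Iststead High Bench:
  (a) Ines Brightmoor resides in Iststead. Condition met.
  (b) Esparza & Co. resides in Iststead. Condition met.
  (c) Every defendant has filed written consent — that alternative is enough. Satisfied.
  (d) No contract (and hence no place of execution) is alleged. The proviso rescues it, though: the amount in controversy is USD 275,000, which meets the USD 270,000 floor. Met.
  (e) The plaintiff resides in Iststead. Met.
  → Every requirement is satisfied — jurisdiction.
The Normere Court of Common Pleas:
  (a) The claim is a tort claim, not an employment claim, so this disjunct is met. The carve-out does not apply: the amount in controversy is $275,000, above the 250,000 dollars ceiling. Condition met.
  (b) The amount in controversy is USD 275,000, which meets the USD 238,000 floor. Condition met.
  (c) Anika Halloran resides in Normere, so this disjunct is met. Condition met.
  (d) Every defendant has filed written consent. Satisfied.
  → The court has jurisdiction.
Courts with jurisdiction: the Iststead High Bench, the Normere Court of Common Pleas — 2 in total.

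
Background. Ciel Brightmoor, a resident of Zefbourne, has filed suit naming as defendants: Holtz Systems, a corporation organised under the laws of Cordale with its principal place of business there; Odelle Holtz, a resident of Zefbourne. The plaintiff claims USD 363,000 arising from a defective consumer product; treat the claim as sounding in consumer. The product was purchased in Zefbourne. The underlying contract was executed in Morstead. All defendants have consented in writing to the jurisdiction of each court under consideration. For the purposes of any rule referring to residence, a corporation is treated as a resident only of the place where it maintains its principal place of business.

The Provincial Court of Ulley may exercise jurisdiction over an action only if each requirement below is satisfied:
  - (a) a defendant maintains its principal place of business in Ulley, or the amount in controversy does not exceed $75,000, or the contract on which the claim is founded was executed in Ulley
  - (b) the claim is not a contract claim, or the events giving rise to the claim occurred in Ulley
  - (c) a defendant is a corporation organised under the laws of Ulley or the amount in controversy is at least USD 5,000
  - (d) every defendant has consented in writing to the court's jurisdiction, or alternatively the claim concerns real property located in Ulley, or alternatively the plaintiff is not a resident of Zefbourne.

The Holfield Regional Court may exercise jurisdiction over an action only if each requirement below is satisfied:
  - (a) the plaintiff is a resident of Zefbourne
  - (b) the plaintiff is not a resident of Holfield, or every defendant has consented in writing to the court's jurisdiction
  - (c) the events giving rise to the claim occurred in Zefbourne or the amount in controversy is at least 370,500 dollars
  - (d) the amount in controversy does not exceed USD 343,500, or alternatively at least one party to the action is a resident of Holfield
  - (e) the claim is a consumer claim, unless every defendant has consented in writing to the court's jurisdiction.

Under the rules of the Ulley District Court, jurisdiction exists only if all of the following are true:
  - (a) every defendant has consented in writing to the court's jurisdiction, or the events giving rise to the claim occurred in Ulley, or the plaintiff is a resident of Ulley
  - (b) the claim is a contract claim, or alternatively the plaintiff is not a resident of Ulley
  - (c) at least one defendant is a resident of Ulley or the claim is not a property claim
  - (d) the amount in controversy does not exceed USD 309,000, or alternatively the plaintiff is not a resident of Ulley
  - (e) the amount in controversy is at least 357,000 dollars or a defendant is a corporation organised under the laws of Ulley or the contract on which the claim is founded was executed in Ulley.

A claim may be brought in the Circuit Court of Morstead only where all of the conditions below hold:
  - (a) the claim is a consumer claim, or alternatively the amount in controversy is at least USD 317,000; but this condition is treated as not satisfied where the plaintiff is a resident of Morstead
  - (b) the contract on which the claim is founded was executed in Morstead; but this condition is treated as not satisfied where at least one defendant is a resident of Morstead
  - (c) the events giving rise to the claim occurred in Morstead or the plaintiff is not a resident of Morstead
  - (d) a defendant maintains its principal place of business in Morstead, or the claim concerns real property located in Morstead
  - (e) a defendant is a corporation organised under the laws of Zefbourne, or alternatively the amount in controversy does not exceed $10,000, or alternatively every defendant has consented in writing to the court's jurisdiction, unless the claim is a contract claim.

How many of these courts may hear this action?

1

The Provincial Court of Ulley:
  (a) The corporate defendant(s) have their principal place of business in Cordale, not Ulley; the amount in controversy is USD 363,000, above the 75,000 dollars ceiling; the contract was executed in Morstead, not Ulley — none of the alternatives is met. Condition not met.
  (b) The claim is a consumer claim, not a contract claim, so one alternative holds. Condition met.
  (c) The amount in controversy is USD 363,000, which meets the USD 5,000 floor, so this disjunct is met. Satisfied.
  (d) Every defendant has filed written consent, which satisfies one of the alternatives. Satisfied.
  → No jurisdiction.
The Holfield Regional Court:
  (a) The plaintiff resides in Zefbourne. Satisfied.
  (b) The plaintiff resides in Zefbourne, which is not Holfield, which satisfies one of the alternatives. Condition met.
  (c) The operative events occurred in Zefbourne, so one alternative holds. Condition met.
  (d) The amount in controversy is $363,000, above the USD 343,500 ceiling; no party resides in Holfield — no alternative holds. Not satisfied.
  (e) The claim is a consumer claim. Met.
  → At least one condition fails; no jurisdiction.
The Ulley District Court:
  (a) Every defendant has filed written consent, so one alternative holds. Condition met.
  (b) The plaintiff resides in Zefbourne, which is not Ulley, so this disjunct is met. Condition met.
  (c) The claim is a consumer claim, not a property claim — that alternative is enough. Condition met.
  (d) The plaintiff resides in Zefbourne, which is not Ulley, so one alternative holds. Satisfied.
  (e) The amount in controversy is 363,000 dollars, which meets the USD 357,000 floor, which satisfies one of the alternatives. Satisfied.
  → All conditions met; jurisdiction exists.
The Circuit Court of Morstead:
  (a) The claim is a consumer claim, so one alternative holds. And the carve-out is inapplicable — the plaintiff resides in Zefbourne, not Morstead. Condition met.
  (b) The contract was executed in Morstead. The carve-out does not apply: no defendant resides in Morstead (they reside in Cordale, Zefbourne). Condition met.
  (c) The plaintiff resides in Zefbourne, which is not Morstead, which satisfies one of the alternatives. Met.
  (d) The corporate defendant(s) have their principal place of business in Cordale, not Morstead; the claim does not concern real property — no alternative holds. Condition not met.
  (e) Every defendant has filed written consent, so this disjunct is met. Met.
  → Not every requirement is met — no jurisdiction.
Courts with jurisdiction: the Ulley District Court — 1 in total.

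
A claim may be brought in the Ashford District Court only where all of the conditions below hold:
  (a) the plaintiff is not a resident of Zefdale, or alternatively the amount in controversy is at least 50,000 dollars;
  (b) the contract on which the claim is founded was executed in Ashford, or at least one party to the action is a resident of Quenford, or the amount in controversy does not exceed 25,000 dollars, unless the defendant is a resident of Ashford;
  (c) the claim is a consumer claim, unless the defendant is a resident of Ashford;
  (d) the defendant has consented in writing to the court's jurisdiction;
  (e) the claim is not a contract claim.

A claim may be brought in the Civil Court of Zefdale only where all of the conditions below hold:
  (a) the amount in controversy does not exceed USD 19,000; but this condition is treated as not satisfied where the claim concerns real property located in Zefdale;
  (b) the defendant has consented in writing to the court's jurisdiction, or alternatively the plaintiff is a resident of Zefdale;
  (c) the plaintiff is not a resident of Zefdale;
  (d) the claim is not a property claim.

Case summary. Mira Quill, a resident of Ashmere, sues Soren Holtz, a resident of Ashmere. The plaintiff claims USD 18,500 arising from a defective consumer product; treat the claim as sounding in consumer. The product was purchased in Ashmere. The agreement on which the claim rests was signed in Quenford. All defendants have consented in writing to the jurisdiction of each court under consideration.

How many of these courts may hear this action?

The Ashford District Court:
  (a) The plaintiff resides in Ashmere, which is not Zefdale, so this disjunct is met. Met.
  (b) The amount in controversy is 18,500 dollars, within the $25,000 ceiling, so one alternative holds. Condition met.
  (c) The claim is a consumer claim. Condition met.
  (d) Every defendant has filed written consent. Met.
  (e) The claim is a consumer claim, not a contract claim. Met.
  → The court has jurisdiction.
The Civil Court of Zefdale:
  (a) The amount in controversy is USD 18,500, within the 19,000 dollars ceiling. The exception is not triggered, since the claim does not concern real property. Condition met.
  (b) Every defendant has filed written consent, so one alternative holds. Condition met.
  (c) The plaintiff resides in Ashmere, which is not Zefdale. Condition met.
  (d) The claim is a consumer claim, not a property claim. Met.
  → The court has jurisdiction.
Courts with jurisdiction: the Ashford District Court, the Civil Court of Zefdale — 2 in total.

2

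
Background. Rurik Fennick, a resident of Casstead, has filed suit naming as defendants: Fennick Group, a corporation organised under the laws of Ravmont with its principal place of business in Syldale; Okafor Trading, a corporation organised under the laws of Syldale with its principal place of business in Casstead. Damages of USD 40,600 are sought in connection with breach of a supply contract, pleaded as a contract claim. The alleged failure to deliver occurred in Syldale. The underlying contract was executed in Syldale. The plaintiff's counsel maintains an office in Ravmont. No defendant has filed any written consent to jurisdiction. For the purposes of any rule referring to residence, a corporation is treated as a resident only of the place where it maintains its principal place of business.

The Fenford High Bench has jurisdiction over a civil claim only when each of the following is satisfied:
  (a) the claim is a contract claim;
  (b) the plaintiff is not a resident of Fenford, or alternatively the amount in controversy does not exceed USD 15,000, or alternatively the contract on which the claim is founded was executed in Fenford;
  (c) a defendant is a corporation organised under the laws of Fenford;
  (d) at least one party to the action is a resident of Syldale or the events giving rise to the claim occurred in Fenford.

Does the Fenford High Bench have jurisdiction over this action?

The Fenford High Bench:
  (a) The claim is a contract claim. Met.
  (b) The plaintiff resides in Casstead, which is not Fenford, so this disjunct is met. Condition met.
  (c) The corporate defendant(s) are organised in Ravmont, Syldale, not Fenford. Fails.
  (d) Fennick Group resides in Syldale, so this disjunct is met. Condition met.
  → No jurisdiction.

No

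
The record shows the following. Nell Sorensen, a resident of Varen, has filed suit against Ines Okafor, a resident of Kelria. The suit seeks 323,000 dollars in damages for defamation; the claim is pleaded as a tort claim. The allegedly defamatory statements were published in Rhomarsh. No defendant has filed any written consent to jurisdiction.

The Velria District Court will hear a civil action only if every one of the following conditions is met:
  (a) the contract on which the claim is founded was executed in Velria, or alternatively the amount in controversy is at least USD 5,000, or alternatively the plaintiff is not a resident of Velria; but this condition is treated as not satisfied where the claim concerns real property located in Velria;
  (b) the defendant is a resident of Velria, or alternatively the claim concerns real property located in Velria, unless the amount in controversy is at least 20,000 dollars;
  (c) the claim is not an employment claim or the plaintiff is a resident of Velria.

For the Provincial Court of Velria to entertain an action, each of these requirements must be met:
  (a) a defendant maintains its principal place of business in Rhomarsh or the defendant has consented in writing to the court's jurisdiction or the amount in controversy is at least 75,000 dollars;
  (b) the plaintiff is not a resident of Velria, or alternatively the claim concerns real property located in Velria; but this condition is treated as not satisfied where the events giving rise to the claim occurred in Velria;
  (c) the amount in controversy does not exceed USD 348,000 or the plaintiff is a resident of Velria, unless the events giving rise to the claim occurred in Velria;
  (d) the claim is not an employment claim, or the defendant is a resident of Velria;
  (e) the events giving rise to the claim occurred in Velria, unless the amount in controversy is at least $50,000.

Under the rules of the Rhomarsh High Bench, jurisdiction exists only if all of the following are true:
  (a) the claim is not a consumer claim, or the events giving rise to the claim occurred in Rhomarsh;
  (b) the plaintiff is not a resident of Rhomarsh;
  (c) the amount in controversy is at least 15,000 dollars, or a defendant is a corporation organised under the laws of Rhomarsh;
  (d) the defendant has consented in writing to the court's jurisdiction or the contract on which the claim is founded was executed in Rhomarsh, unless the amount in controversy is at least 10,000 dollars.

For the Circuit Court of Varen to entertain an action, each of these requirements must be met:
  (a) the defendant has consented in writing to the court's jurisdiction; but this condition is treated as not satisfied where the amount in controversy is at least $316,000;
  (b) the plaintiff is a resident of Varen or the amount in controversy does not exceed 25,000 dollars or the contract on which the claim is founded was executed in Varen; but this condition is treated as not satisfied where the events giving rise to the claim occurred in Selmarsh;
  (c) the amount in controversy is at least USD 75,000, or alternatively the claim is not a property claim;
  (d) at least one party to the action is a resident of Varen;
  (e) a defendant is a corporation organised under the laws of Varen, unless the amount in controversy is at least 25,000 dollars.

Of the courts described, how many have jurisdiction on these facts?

The Velria District Court:
  (a) The amount in controversy is $323,000, which meets the 5,000 dollars floor, which satisfies one of the alternatives. And the carve-out is inapplicable — the claim does not concern real property. Satisfied.
  (b) The defendant resides in Kelria, not Velria; the claim does not concern real property — no alternative holds. The proviso rescues it, though: the amount in controversy is $323,000, which meets the $20,000 floor. Condition met.
  (c) The claim is a tort claim, not an employment claim — that alternative is enough. Met.
  → Every requirement is satisfied — jurisdiction.
The Provincial Court of Velria:
  (a) The amount in controversy is USD 323,000, which meets the $75,000 floor, so this disjunct is met. Condition met.
  (b) The plaintiff resides in Varen, which is not Velria, which satisfies one of the alternatives. And the carve-out is inapplicable — the operative events occurred in Rhomarsh, not Velria. Satisfied.
  (c) The amount in controversy is 323,000 dollars, within the $348,000 ceiling, which satisfies one of the alternatives. Met.
  (d) The claim is a tort claim, not an employment claim, so one alternative holds. Met.
  (e) The operative events occurred in Rhomarsh, not Velria. The proviso rescues it, though: the amount in controversy is 323,000 dollars, which meets the 50,000 dollars floor. Satisfied.
  → Every requirement is satisfied — jurisdiction.
The Rhomarsh High Bench:
  (a) The claim is a tort claim, not a consumer claim, which satisfies one of the alternatives. Met.
  (b) The plaintiff resides in Varen, which is not Rhomarsh. Met.
  (c) The amount in controversy is USD 323,000, which meets the USD 15,000 floor, so one alternative holds. Met.
  (d) No such written consent has been filed; no contract (and hence no place of execution) is alleged — every alternative fails. But the amount in controversy is USD 323,000, which meets the $10,000 floor, and the 'unless' clause therefore excuses the requirement. Condition met.
  → The court has jurisdiction.
The Circuit Court of Varen:
  (a) No such written consent has been filed. Not met.
  (b) The plaintiff resides in Varen, so one alternative holds. And the carve-out is inapplicable — the operative events occurred in Rhomarsh, not Selmarsh. Condition met.
  (c) The amount in controversy is $323,000, which meets the USD 75,000 floor — that alternative is enough. Met.
  (d) Nell Sorensen resides in Varen. Condition met.
  (e) No defendant is a corporation. However, the amount in controversy is 323,000 dollars, which meets the 25,000 dollars floor, so the 'unless' proviso supplies this condition. Met.
  → At least one condition fails; no jurisdiction.
Courts with jurisdiction: the Velria District Court, the Provincial Court of Velria, the Rhomarsh High Bench — 3 in total.

3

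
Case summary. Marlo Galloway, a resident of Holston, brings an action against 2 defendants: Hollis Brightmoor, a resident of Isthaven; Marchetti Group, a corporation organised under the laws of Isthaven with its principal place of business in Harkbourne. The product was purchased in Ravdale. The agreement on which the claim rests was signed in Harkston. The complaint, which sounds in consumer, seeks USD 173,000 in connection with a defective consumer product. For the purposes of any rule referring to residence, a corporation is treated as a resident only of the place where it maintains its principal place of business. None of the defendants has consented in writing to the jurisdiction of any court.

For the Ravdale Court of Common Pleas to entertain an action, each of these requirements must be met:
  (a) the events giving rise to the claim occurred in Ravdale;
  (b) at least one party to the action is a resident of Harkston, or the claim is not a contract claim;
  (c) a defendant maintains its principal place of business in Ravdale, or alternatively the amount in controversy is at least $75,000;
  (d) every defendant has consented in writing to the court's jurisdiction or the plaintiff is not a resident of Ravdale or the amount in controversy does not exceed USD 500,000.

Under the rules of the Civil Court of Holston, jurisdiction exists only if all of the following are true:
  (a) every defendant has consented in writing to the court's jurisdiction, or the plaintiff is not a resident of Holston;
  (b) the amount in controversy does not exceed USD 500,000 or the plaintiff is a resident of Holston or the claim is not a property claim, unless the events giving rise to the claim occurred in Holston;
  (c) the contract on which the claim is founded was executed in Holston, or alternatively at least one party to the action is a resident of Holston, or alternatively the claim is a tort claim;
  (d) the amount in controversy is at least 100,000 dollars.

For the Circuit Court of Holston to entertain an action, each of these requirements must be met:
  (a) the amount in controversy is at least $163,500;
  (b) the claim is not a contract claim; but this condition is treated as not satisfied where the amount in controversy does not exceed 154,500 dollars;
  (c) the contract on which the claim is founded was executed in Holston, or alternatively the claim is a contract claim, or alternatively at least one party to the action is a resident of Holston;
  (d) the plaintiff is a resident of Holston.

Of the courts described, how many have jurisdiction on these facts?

The Ravdale Court of Common Pleas:
  (a) The operative events occurred in Ravdale. Met.
  (b) The claim is a consumer claim, not a contract claim — that alternative is enough. Condition met.
  (c) The amount in controversy is USD 173,000, which meets the USD 75,000 floor, which satisfies one of the alternatives. Satisfied.
  (d) The plaintiff resides in Holston, which is not Ravdale — that alternative is enough. Condition met.
  → All conditions met; jurisdiction exists.
The Civil Court of Holston:
  (a) No such written consent has been filed; the plaintiff resides in Holston — no alternative holds. Not satisfied.
  (b) The amount in controversy is USD 173,000, within the $500,000 ceiling, so this disjunct is met. Satisfied.
  (c) Marlo Galloway resides in Holston, so this disjunct is met. Condition met.
  (d) The amount in controversy is 173,000 dollars, which meets the 100,000 dollars floor. Condition met.
  → The court lacks jurisdiction.
The Circuit Court of Holston:
  (a) The amount in controversy is $173,000, which meets the 163,500 dollars floor. Satisfied.
  (b) The claim is a consumer claim, not a contract claim. The exception is not triggered, since the amount in controversy is $173,000, above the $154,500 ceiling. Condition met.
  (c) Marlo Galloway resides in Holston — that alternative is enough. Met.
  (d) The plaintiff resides in Holston. Satisfied.
  → Every requirement is satisfied — jurisdiction.
Courts with jurisdiction: the Ravdale Court of Common Pleas, the Circuit Court of Holston — 2 in total.

2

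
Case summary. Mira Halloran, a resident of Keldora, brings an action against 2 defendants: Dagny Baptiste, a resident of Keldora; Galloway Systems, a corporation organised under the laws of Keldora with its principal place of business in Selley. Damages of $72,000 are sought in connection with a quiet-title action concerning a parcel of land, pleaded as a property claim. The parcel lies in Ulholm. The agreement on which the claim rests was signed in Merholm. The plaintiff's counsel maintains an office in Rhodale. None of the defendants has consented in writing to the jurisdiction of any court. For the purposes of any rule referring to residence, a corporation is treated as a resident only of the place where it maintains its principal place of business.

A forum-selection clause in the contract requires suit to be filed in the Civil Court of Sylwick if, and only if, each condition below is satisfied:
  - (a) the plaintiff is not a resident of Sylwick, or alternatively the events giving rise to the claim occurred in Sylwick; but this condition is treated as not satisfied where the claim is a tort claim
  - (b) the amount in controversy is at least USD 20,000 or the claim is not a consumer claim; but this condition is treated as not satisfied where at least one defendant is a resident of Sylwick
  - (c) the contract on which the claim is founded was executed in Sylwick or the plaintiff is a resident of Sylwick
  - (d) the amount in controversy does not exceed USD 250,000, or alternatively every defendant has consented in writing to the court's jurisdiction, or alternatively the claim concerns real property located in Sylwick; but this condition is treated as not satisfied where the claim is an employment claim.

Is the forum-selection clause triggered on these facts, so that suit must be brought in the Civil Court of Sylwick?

No

The Civil Court of Sylwick:
  (a) The plaintiff resides in Keldora, which is not Sylwick, which satisfies one of the alternatives. The carve-out does not apply: the claim is a property claim, not a tort claim. Satisfied.
  (b) The amount in controversy is $72,000, which meets the 20,000 dollars floor, which satisfies one of the alternatives. The exception is not triggered, since no defendant resides in Sylwick (they reside in Keldora, Selley). Condition met.
  (c) The contract was executed in Merholm, not Sylwick; the plaintiff resides in Keldora, not Sylwick — every alternative fails. Not satisfied.
  (d) The amount in controversy is $72,000, within the 250,000 dollars ceiling, which satisfies one of the alternatives. The exception is not triggered, since the claim is a property claim, not an employment claim. Met.
  → The clause does not apply.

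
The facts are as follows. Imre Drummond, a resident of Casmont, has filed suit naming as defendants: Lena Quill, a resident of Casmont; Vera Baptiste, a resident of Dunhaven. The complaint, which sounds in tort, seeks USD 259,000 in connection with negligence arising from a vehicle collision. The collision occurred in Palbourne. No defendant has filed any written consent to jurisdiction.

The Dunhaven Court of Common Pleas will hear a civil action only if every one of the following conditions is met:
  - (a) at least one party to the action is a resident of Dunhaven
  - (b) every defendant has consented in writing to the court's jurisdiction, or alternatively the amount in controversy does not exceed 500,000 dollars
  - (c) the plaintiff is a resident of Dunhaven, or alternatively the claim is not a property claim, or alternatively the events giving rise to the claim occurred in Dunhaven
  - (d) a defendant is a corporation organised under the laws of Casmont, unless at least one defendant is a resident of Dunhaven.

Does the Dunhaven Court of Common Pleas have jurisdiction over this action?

Yes

The Dunhaven Court of Common Pleas:
  (a) Vera Baptiste resides in Dunhaven. Met.
  (b) The amount in controversy is 259,000 dollars, within the 500,000 dollars ceiling — that alternative is enough. Met.
  (c) The claim is a tort claim, not a property claim — that alternative is enough. Met.
  (d) No defendant is a corporation. But Vera Baptiste resides in Dunhaven, and the 'unless' clause therefore excuses the requirement. Met.
  → All conditions met; jurisdiction exists.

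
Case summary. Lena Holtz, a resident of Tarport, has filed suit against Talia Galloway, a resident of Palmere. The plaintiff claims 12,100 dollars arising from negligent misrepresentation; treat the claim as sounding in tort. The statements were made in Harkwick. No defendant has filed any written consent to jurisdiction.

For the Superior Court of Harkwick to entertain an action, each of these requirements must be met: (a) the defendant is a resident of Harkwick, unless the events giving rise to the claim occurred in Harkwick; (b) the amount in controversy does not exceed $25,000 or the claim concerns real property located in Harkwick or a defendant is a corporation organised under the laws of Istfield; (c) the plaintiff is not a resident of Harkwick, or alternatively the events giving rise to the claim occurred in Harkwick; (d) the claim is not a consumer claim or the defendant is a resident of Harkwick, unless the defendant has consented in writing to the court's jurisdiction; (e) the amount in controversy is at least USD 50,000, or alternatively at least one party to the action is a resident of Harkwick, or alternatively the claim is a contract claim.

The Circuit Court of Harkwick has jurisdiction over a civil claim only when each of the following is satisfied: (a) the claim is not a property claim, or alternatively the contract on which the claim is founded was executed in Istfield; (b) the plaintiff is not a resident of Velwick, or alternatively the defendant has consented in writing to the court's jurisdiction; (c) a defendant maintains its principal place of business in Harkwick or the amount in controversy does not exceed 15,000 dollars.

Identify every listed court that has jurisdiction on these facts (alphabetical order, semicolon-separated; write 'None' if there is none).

the Circuit Court of Harkwick

The Superior Court of Harkwick:
  (a) The defendant resides in Palmere, not Harkwick. The proviso rescues it, though: the operative events occurred in Harkwick. Condition met.
  (b) The amount in controversy is $12,100, within the $25,000 ceiling, which satisfies one of the alternatives. Met.
  (c) The plaintiff resides in Tarport, which is not Harkwick, so one alternative holds. Satisfied.
  (d) The claim is a tort claim, not a consumer claim, so this disjunct is met. Satisfied.
  (e) The amount in controversy is USD 12,100, below the 50,000 dollars floor; no party resides in Harkwick; the claim is a tort claim, not a contract claim — no alternative holds. Condition not met.
  → Not every requirement is met — no jurisdiction.
The Circuit Court of Harkwick:
  (a) The claim is a tort claim, not a property claim, which satisfies one of the alternatives. Satisfied.
  (b) The plaintiff resides in Tarport, which is not Velwick — that alternative is enough. Condition met.
  (c) The amount in controversy is 12,100 dollars, within the 15,000 dollars ceiling, so this disjunct is met. Condition met.
  → The court has jurisdiction.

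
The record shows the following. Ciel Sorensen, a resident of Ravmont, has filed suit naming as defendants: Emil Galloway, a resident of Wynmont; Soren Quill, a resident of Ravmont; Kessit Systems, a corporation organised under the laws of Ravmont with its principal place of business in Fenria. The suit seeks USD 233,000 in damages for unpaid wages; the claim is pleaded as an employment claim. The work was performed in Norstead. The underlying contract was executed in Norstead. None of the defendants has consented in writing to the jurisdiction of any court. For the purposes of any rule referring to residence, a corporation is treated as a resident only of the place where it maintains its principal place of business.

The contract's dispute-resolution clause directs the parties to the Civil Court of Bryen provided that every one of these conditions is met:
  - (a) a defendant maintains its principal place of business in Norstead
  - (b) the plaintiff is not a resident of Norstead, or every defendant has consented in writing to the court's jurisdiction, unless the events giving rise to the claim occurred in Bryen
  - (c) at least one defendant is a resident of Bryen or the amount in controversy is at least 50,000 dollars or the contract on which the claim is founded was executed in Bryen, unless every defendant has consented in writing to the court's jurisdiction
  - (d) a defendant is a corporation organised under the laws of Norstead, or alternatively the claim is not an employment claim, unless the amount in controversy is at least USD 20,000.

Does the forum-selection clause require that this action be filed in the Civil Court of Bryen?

The Civil Court of Bryen:
  (a) The corporate defendant(s) have their principal place of business in Fenria, not Norstead. Condition not met.
  (b) The plaintiff resides in Ravmont, which is not Norstead — that alternative is enough. Met.
  (c) The amount in controversy is USD 233,000, which meets the USD 50,000 floor, so this disjunct is met. Satisfied.
  (d) The corporate defendant(s) are organised in Ravmont, not Norstead; the claim is an employment claim — every alternative fails. The proviso rescues it, though: the amount in controversy is 233,000 dollars, which meets the $20,000 floor. Satisfied.
  → Forum clause is not triggered.

No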